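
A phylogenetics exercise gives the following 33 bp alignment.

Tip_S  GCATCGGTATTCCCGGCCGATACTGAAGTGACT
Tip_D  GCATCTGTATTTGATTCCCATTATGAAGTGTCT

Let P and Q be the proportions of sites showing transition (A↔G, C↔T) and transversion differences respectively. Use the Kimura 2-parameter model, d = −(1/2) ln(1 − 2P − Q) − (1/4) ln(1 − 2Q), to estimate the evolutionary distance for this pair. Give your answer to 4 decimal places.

Differing sites — 6:G/T (Tv); 12:C/T (Ti); 13:C/G (Tv); 14:C/A (Tv); 15:G/T (Tv); 16:G/T (Tv); 19:G/C (Tv); 22:A/T (Tv); 23:C/A (Tv); 31:A/T (Tv).
Of the 10 differences, 1 transition and 9 transversions over 33 sites: P = 1/33 = 0.030303, Q = 9/33 = 0.272727.
d = −0.5·ln(0.666667) − 0.25·ln(0.454546) = −0.5·(-0.405465) − 0.25·(-0.788456) = 0.3998.

0.3998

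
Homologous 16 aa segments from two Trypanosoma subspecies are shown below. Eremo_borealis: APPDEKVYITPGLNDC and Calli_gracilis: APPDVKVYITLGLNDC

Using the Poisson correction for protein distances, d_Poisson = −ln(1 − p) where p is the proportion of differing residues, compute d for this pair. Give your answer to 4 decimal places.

0.1335

Differing sites — 5:E/V; 11:P/L.
p = 2/16 = 0.125000.
d = −ln(1 − 0.125000) = −ln(0.875000) = 0.1335.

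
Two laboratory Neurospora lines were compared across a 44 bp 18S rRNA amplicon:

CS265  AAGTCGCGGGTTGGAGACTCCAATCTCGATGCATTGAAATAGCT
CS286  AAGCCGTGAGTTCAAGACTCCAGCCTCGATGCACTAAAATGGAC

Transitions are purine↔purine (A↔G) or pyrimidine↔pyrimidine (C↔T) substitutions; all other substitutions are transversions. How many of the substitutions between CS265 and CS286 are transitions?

The sequences differ at positions 4 (T/C, transition), 7 (C/T, transition), 9 (G/A, transition), 13 (G/C, transversion), 14 (G/A, transition), 23 (A/G, transition), 24 (T/C, transition), 34 (T/C, transition), 36 (G/A, transition), 41 (A/G, transition), 43 (C/A, transversion), 44 (T/C, transition).
Of the 12 differences, 10 transitions and 2 transversions, so the answer is 10.

10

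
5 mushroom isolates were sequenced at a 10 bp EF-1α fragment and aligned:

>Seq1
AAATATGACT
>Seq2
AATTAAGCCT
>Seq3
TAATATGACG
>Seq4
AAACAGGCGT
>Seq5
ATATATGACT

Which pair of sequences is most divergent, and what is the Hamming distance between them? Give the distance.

6

Pairwise Hamming distances:
  Seq1 vs Seq2: 3
  Seq1 vs Seq3: 2
  Seq1 vs Seq4: 4
  Seq1 vs Seq5: 1
  Seq2 vs Seq3: 5
  Seq2 vs Seq4: 4
  Seq2 vs Seq5: 4
  Seq3 vs Seq4: 6
  Seq3 vs Seq5: 3
  Seq4 vs Seq5: 5
The largest is 6, between Seq3 and Seq4.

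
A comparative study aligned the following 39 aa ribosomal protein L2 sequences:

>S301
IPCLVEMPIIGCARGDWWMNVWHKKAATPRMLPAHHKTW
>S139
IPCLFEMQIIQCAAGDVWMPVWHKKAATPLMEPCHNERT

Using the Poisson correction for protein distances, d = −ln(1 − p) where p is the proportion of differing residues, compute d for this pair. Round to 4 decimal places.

0.4055

Mismatches occur at site 5 (V↔F), site 8 (P↔Q), site 11 (G↔Q), site 14 (R↔A), site 17 (W↔V), site 20 (N↔P), site 30 (R↔L), site 32 (L↔E), site 34 (A↔C), site 36 (H↔N), site 37 (K↔E), site 38 (T↔R), site 39 (W↔T).
p = 13/39 = 0.333333.
d = −ln(1 − 0.333333) = −ln(0.666667) = 0.4055.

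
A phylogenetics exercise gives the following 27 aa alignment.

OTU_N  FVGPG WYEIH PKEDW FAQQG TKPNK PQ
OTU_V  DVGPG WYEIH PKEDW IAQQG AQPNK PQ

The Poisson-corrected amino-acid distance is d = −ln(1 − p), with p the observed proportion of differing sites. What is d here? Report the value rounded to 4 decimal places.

0.1603

The sequences differ at positions 1 (F/D), 16 (F/I), 21 (T/A), 22 (K/Q).
p = 4/27 = 0.148148.
d = −ln(1 − 0.148148) = −ln(0.851852) = 0.1603.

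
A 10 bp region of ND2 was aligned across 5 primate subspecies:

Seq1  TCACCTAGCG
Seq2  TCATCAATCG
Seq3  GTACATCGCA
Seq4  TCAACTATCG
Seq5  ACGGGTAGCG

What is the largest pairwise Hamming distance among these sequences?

Pairwise Hamming distances:
  Seq1 vs Seq2: 3
  Seq1 vs Seq3: 5
  Seq1 vs Seq4: 2
  Seq1 vs Seq5: 4
  Seq2 vs Seq3: 8
  Seq2 vs Seq4: 2
  Seq2 vs Seq5: 6
  Seq3 vs Seq4: 7
  Seq3 vs Seq5: 7
  Seq4 vs Seq5: 5
The largest is 8, between Seq2 and Seq3.

8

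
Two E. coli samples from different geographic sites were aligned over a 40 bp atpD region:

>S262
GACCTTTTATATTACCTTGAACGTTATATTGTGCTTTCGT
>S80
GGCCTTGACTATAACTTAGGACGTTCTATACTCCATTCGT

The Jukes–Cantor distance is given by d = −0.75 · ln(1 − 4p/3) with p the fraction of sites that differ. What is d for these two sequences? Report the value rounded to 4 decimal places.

Differing sites — 2:A/G; 7:T/G; 8:T/A; 9:A/C; 13:T/A; 16:C/T; 18:T/A; 20:A/G; 26:A/C; 30:T/A; 31:G/C; 33:G/C; 35:T/A.
p = 13/40 = 0.325000.
d = −0.75 · ln(1 − (4/3)·0.325000) = −0.75 · ln(0.566667) = −0.75 · (-0.567983) = 0.4260.

0.4260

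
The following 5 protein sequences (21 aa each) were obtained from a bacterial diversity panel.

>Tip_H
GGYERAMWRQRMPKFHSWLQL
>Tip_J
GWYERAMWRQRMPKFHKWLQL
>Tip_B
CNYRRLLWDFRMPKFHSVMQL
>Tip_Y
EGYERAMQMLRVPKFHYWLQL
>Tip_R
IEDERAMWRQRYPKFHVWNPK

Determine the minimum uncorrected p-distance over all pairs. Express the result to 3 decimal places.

Pairwise Hamming distances:
  Tip_H vs Tip_J: 2
  Tip_H vs Tip_B: 9
  Tip_H vs Tip_Y: 6
  Tip_H vs Tip_R: 8
  Tip_J vs Tip_B: 10
  Tip_J vs Tip_Y: 7
  Tip_J vs Tip_R: 8
  Tip_B vs Tip_Y: 12
  Tip_B vs Tip_R: 14
  Tip_Y vs Tip_R: 11
The smallest is 2 mismatches, between Tip_H and Tip_J; p = 2/21 = 0.095.

0.095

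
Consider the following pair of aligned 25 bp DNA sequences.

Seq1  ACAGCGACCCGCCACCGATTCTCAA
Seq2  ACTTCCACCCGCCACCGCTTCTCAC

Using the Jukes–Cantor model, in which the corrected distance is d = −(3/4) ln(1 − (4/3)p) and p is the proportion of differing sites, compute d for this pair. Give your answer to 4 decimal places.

The sequences differ at positions 3 (A/T), 4 (G/T), 6 (G/C), 18 (A/C), 25 (A/C).
p = 5/25 = 0.200000.
d = −0.75 · ln(1 − (4/3)·0.200000) = −0.75 · ln(0.733333) = −0.75 · (-0.310155) = 0.2326.

0.2326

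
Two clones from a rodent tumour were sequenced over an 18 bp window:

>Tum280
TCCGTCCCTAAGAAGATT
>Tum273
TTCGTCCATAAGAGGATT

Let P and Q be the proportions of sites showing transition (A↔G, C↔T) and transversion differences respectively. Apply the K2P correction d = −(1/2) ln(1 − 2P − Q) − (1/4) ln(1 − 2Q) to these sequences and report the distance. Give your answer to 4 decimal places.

0.1922

Differing sites — 2:C/T (Ti); 8:C/A (Tv); 14:A/G (Ti).
Of the 3 differences, 2 transitions and 1 transversion over 18 sites: P = 2/18 = 0.111111, Q = 1/18 = 0.055556.
d = −0.5·ln(0.722222) − 0.25·ln(0.888888) = −0.5·(-0.325423) − 0.25·(-0.117784) = 0.1922.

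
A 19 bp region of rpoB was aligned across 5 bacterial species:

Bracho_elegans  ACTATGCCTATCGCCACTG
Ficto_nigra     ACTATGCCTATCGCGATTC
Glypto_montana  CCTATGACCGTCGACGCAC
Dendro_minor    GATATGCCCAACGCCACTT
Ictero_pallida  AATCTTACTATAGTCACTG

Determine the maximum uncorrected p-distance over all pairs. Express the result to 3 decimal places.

Pairwise Hamming distances:
  Bracho_elegans vs Ficto_nigra: 3
  Bracho_elegans vs Glypto_montana: 8
  Bracho_elegans vs Dendro_minor: 5
  Bracho_elegans vs Ictero_pallida: 6
  Ficto_nigra vs Glypto_montana: 9
  Ficto_nigra vs Dendro_minor: 7
  Ficto_nigra vs Ictero_pallida: 9
  Glypto_montana vs Dendro_minor: 9
  Glypto_montana vs Ictero_pallida: 11
  Dendro_minor vs Ictero_pallida: 9
The largest is 11 mismatches, between Glypto_montana and Ictero_pallida; p = 11/19 = 0.579.

0.579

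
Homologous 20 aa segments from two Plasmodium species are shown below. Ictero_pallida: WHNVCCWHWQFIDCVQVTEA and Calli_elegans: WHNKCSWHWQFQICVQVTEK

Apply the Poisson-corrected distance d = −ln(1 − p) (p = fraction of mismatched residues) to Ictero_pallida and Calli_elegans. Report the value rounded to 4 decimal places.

0.2877

The sequences differ at positions 4 (V/K), 6 (C/S), 12 (I/Q), 13 (D/I), 20 (A/K).
p = 5/20 = 0.250000.
d = −ln(1 − 0.250000) = −ln(0.750000) = 0.2877.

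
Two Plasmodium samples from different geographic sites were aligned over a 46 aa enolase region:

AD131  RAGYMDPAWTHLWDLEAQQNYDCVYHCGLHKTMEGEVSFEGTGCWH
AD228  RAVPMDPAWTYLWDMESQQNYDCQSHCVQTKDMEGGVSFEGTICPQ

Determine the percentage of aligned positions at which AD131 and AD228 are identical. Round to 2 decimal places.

The sequences differ at positions 3 (G/V), 4 (Y/P), 11 (H/Y), 15 (L/M), 17 (A/S), 24 (V/Q), 25 (Y/S), 28 (G/V), 29 (L/Q), 30 (H/T), 32 (T/D), 36 (E/G), 43 (G/I), 45 (W/P), 46 (H/Q).
31 of the 46 sites match, so the percent identity is 31/46 × 100 = 67.39%.

67.39%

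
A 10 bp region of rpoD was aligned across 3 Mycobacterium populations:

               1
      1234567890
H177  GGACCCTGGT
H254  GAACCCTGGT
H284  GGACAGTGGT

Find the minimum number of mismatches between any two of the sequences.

Pairwise Hamming distances:
  H177 vs H254: 1
  H177 vs H284: 2
  H254 vs H284: 3
The smallest is 1, between H177 and H254.

1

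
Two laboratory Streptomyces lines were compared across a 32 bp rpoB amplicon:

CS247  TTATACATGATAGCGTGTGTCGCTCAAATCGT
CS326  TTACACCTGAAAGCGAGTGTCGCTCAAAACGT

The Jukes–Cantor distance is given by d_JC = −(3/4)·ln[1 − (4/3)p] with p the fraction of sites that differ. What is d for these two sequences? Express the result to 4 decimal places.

0.1752

Mismatches occur at site 4 (T/C), site 7 (A/C), site 11 (T/A), site 16 (T/A), site 29 (T/A).
p = 5/32 = 0.156250.
d = −0.75 · ln(1 − (4/3)·0.156250) = −0.75 · ln(0.791667) = −0.75 · (-0.233614) = 0.1752.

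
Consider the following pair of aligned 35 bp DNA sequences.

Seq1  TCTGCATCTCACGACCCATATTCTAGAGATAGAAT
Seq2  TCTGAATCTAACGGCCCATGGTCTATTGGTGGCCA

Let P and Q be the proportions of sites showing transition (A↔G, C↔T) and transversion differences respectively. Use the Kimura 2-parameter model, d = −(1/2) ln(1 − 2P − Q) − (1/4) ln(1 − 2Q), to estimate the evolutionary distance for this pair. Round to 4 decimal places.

The sequences differ at positions 5 (C/A, transversion), 10 (C/A, transversion), 14 (A/G, transition), 20 (A/G, transition), 21 (T/G, transversion), 26 (G/T, transversion), 27 (A/T, transversion), 29 (A/G, transition), 31 (A/G, transition), 33 (A/C, transversion), 34 (A/C, transversion), 35 (T/A, transversion).
Of the 12 differences, 4 transitions and 8 transversions over 35 sites: P = 4/35 = 0.114286, Q = 8/35 = 0.228571.
d = −0.5·ln(0.542857) − 0.25·ln(0.542858) = −0.5·(-0.610909) − 0.25·(-0.610908) = 0.4582.

0.4582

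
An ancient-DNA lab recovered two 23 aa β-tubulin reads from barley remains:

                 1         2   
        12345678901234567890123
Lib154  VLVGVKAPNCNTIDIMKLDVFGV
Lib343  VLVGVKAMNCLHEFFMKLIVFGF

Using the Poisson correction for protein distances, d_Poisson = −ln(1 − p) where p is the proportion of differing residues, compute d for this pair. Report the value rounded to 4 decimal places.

Differing sites — 8:P/M; 11:N/L; 12:T/H; 13:I/E; 14:D/F; 15:I/F; 19:D/I; 23:V/F.
p = 8/23 = 0.347826.
d = −ln(1 − 0.347826) = −ln(0.652174) = 0.4274.

0.4274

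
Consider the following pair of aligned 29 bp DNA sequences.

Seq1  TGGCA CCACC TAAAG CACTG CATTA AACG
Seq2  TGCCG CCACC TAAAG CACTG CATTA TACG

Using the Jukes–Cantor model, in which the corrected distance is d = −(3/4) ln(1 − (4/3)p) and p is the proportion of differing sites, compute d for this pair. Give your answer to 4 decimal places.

0.1113

Mismatches occur at site 3 (G↔C), site 5 (A↔G), site 26 (A↔T).
p = 3/29 = 0.103448.
d = −0.75 · ln(1 − (4/3)·0.103448) = −0.75 · ln(0.862069) = −0.75 · (-0.148420) = 0.1113.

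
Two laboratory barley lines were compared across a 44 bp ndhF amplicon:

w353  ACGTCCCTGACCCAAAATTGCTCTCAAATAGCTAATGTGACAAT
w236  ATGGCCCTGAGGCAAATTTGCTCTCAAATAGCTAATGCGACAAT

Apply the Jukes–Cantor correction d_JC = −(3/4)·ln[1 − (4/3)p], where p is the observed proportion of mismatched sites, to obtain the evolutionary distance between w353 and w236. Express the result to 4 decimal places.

0.1505

Differing sites — 2:C/T; 4:T/G; 11:C/G; 12:C/G; 17:A/T; 38:T/C.
p = 6/44 = 0.136364.
d = −0.75 · ln(1 − (4/3)·0.136364) = −0.75 · ln(0.818181) = −0.75 · (-0.200672) = 0.1505.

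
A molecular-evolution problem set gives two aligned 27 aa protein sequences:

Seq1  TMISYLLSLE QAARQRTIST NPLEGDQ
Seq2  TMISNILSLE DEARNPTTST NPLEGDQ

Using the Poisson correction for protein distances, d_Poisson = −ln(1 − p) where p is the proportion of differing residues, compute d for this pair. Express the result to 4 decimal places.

The sequences differ at positions 5 (Y/N), 6 (L/I), 11 (Q/D), 12 (A/E), 15 (Q/N), 16 (R/P), 18 (I/T).
p = 7/27 = 0.259259.
d = −ln(1 − 0.259259) = −ln(0.740741) = 0.3001.

0.3001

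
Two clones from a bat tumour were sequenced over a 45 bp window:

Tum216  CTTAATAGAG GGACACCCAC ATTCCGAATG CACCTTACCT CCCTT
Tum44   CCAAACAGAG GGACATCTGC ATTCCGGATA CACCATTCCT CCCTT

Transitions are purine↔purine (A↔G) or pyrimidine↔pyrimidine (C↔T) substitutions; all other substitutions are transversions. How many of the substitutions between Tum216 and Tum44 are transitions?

The sequences differ at positions 2 (T/C, transition), 3 (T/A, transversion), 6 (T/C, transition), 16 (C/T, transition), 18 (C/T, transition), 19 (A/G, transition), 27 (A/G, transition), 30 (G/A, transition), 35 (T/A, transversion), 37 (A/T, transversion).
Of the 10 differences, 7 transitions and 3 transversions, so the answer is 7.

7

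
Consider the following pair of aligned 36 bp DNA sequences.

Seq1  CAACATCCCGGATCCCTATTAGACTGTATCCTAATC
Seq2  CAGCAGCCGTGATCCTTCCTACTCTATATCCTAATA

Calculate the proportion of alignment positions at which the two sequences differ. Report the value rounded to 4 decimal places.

Mismatches occur at site 3 (A/G), site 6 (T/G), site 9 (C/G), site 10 (G/T), site 16 (C/T), site 18 (A/C), site 19 (T/C), site 22 (G/C), site 23 (A/T), site 26 (G/A), site 36 (C/A).
There are 11 differences over 36 sites, so p = 11/36 = 0.3056.

0.3056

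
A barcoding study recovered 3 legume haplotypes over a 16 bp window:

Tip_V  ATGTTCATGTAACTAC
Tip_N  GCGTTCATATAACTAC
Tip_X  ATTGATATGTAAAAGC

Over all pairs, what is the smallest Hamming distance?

3

Pairwise Hamming distances:
  Tip_V vs Tip_N: 3
  Tip_V vs Tip_X: 7
  Tip_N vs Tip_X: 10
The smallest is 3, between Tip_V and Tip_N.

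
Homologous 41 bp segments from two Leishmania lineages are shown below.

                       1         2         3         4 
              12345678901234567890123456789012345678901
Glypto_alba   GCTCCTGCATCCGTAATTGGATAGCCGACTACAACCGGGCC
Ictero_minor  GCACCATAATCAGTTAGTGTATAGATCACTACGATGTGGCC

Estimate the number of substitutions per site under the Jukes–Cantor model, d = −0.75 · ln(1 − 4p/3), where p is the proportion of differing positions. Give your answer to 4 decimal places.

0.5018

Differing sites — 3:T/A; 6:T/A; 7:G/T; 8:C/A; 12:C/A; 15:A/T; 17:T/G; 20:G/T; 25:C/A; 26:C/T; 27:G/C; 33:A/G; 35:C/T; 36:C/G; 37:G/T.
p = 15/41 = 0.365854.
d = −0.75 · ln(1 − (4/3)·0.365854) = −0.75 · ln(0.512195) = −0.75 · (-0.669050) = 0.5018.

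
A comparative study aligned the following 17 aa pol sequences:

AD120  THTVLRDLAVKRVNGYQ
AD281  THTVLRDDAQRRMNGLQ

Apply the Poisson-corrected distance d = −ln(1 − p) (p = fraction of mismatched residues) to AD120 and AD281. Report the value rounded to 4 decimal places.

0.3483

The sequences differ at positions 8 (L/D), 10 (V/Q), 11 (K/R), 13 (V/M), 16 (Y/L).
p = 5/17 = 0.294118.
d = −ln(1 − 0.294118) = −ln(0.705882) = 0.3483.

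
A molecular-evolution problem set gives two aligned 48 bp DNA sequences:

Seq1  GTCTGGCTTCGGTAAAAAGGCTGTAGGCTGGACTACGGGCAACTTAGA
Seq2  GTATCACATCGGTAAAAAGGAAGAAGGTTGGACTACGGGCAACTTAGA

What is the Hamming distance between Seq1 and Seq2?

Differing sites — 3:C/A; 5:G/C; 6:G/A; 8:T/A; 21:C/A; 22:T/A; 24:T/A; 28:C/T.
That gives 8 mismatches out of 48 aligned sites, so the Hamming distance is 8.

8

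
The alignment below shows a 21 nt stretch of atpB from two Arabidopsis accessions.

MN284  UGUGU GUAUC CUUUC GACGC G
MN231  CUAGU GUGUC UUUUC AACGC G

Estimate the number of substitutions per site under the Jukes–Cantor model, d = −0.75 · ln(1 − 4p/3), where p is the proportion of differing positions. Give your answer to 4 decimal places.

0.3597

The sequences differ at positions 1 (U/C), 2 (G/U), 3 (U/A), 8 (A/G), 11 (C/U), 16 (G/A).
p = 6/21 = 0.285714.
d = −0.75 · ln(1 − (4/3)·0.285714) = −0.75 · ln(0.619048) = −0.75 · (-0.479572) = 0.3597.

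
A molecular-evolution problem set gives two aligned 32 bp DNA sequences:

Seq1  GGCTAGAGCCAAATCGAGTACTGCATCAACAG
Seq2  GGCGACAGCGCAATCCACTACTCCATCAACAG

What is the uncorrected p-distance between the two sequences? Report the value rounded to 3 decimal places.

0.219

Differing sites — 4:T/G; 6:G/C; 10:C/G; 11:A/C; 16:G/C; 18:G/C; 23:G/C.
There are 7 differences over 32 sites, so p = 7/32 = 0.219.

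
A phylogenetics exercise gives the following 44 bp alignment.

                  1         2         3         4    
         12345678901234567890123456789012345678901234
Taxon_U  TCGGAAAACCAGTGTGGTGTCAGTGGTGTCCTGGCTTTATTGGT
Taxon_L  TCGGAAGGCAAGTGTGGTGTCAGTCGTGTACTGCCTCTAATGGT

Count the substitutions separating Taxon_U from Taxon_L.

8

Mismatches occur at site 7 (A↔G), site 8 (A↔G), site 10 (C↔A), site 25 (G↔C), site 30 (C↔A), site 34 (G↔C), site 37 (T↔C), site 40 (T↔A).
That gives 8 mismatches out of 44 aligned sites, so the Hamming distance is 8.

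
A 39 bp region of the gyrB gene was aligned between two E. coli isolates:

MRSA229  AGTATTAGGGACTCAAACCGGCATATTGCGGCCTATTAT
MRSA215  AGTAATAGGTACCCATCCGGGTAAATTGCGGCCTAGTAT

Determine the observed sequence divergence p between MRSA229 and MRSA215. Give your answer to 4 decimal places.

Mismatches occur at site 5 (T↔A), site 10 (G↔T), site 13 (T↔C), site 16 (A↔T), site 17 (A↔C), site 19 (C↔G), site 22 (C↔T), site 24 (T↔A), site 36 (T↔G).
There are 9 differences over 39 sites, so p = 9/39 = 0.2308.

0.2308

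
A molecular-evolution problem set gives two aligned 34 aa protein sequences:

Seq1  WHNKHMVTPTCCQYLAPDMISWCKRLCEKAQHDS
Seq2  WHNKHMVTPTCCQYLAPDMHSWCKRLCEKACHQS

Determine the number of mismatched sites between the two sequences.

Differing sites — 20:I/H; 31:Q/C; 33:D/Q.
That gives 3 mismatches out of 34 aligned sites, so the Hamming distance is 3.

3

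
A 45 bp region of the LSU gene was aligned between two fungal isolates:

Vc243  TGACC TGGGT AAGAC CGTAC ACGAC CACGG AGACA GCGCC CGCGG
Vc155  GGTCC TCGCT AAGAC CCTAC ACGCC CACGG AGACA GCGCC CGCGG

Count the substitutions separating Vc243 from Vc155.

6

Differing sites — 1:T/G; 3:A/T; 7:G/C; 9:G/C; 17:G/C; 24:A/C.
That gives 6 mismatches out of 45 aligned sites, so the Hamming distance is 6.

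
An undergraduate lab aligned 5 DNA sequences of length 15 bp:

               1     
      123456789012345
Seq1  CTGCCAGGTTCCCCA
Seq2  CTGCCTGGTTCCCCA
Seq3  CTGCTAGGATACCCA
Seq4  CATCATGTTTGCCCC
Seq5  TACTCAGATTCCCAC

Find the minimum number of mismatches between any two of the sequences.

1

Pairwise Hamming distances:
  Seq1 vs Seq2: 1
  Seq1 vs Seq3: 3
  Seq1 vs Seq4: 7
  Seq1 vs Seq5: 7
  Seq2 vs Seq3: 4
  Seq2 vs Seq4: 6
  Seq2 vs Seq5: 8
  Seq3 vs Seq4: 8
  Seq3 vs Seq5: 10
  Seq4 vs Seq5: 8
The smallest is 1, between Seq1 and Seq2.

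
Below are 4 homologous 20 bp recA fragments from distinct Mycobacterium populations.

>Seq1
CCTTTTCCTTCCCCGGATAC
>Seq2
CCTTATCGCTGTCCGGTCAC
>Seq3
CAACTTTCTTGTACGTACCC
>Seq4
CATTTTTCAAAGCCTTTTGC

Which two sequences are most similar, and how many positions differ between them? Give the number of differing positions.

Pairwise Hamming distances:
  Seq1 vs Seq2: 7
  Seq1 vs Seq3: 10
  Seq1 vs Seq4: 10
  Seq2 vs Seq3: 11
  Seq2 vs Seq4: 12
  Seq3 vs Seq4: 11
The smallest is 7, between Seq1 and Seq2.

7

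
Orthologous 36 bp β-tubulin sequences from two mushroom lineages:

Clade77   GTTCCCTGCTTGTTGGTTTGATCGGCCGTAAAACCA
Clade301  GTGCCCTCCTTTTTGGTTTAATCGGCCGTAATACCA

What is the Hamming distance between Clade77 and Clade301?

Differing sites — 3:T/G; 8:G/C; 12:G/T; 20:G/A; 32:A/T.
That gives 5 mismatches out of 36 aligned sites, so the Hamming distance is 5.

5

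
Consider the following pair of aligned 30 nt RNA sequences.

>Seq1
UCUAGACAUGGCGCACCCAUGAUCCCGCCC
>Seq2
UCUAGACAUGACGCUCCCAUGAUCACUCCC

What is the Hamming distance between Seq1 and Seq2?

The sequences differ at positions 11 (G/A), 15 (A/U), 25 (C/A), 27 (G/U).
That gives 4 mismatches out of 30 aligned sites, so the Hamming distance is 4.

4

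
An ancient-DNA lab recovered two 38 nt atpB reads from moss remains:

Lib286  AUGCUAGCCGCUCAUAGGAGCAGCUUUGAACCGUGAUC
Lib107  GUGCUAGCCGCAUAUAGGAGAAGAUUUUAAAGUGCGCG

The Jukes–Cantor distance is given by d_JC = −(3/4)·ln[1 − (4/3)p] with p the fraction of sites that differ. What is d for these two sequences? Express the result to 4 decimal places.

Mismatches occur at site 1 (A→G), site 12 (U→A), site 13 (C→U), site 21 (C→A), site 24 (C→A), site 28 (G→U), site 31 (C→A), site 32 (C→G), site 33 (G→U), site 34 (U→G), site 35 (G→C), site 36 (A→G), site 37 (U→C), site 38 (C→G).
p = 14/38 = 0.368421.
d = −0.75 · ln(1 − (4/3)·0.368421) = −0.75 · ln(0.508772) = −0.75 · (-0.675755) = 0.5068.

0.5068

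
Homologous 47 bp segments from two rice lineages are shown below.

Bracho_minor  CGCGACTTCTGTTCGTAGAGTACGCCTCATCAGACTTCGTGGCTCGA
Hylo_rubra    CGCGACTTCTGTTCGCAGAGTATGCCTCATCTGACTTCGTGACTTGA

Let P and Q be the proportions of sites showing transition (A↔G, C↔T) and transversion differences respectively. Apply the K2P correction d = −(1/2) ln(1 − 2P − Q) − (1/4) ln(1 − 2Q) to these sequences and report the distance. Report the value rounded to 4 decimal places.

0.1172

Differing sites — 16:T/C (Ti); 23:C/T (Ti); 32:A/T (Tv); 42:G/A (Ti); 45:C/T (Ti).
Of the 5 differences, 4 transitions and 1 transversion over 47 sites: P = 4/47 = 0.085106, Q = 1/47 = 0.021277.
d = −0.5·ln(0.808511) − 0.25·ln(0.957446) = −0.5·(-0.212561) − 0.25·(-0.043486) = 0.1172.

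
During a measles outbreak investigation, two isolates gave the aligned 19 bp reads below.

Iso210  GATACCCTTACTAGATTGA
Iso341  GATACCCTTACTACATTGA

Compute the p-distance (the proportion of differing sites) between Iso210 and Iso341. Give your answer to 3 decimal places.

Differing sites — 14:G/C.
There are 1 differences over 19 sites, so p = 1/19 = 0.053.

0.053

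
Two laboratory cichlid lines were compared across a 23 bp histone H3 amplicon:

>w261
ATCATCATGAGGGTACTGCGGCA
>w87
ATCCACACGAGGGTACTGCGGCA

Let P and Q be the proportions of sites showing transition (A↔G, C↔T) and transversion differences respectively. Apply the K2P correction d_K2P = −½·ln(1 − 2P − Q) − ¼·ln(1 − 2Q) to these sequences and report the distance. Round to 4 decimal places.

0.1433

The sequences differ at positions 4 (A/C, transversion), 5 (T/A, transversion), 8 (T/C, transition).
Of the 3 differences, 1 transition and 2 transversions over 23 sites: P = 1/23 = 0.043478, Q = 2/23 = 0.086957.
d = −0.5·ln(0.826087) − 0.25·ln(0.826086) = −0.5·(-0.191055) − 0.25·(-0.191056) = 0.1433.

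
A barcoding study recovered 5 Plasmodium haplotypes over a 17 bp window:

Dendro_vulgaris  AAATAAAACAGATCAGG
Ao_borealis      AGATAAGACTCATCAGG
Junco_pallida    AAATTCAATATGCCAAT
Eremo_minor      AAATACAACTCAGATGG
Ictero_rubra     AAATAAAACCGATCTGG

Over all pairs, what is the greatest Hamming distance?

Pairwise Hamming distances:
  Dendro_vulgaris vs Ao_borealis: 4
  Dendro_vulgaris vs Junco_pallida: 8
  Dendro_vulgaris vs Eremo_minor: 6
  Dendro_vulgaris vs Ictero_rubra: 2
  Ao_borealis vs Junco_pallida: 11
  Ao_borealis vs Eremo_minor: 6
  Ao_borealis vs Ictero_rubra: 5
  Junco_pallida vs Eremo_minor: 10
  Junco_pallida vs Ictero_rubra: 10
  Eremo_minor vs Ictero_rubra: 5
The largest is 11, between Ao_borealis and Junco_pallida.

11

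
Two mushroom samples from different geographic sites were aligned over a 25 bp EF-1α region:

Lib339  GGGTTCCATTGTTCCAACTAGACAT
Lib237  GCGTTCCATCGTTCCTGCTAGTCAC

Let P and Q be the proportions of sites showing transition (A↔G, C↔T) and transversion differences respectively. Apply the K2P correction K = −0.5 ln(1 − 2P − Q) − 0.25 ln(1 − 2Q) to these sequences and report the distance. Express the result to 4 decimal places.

The sequences differ at positions 2 (G/C, transversion), 10 (T/C, transition), 16 (A/T, transversion), 17 (A/G, transition), 22 (A/T, transversion), 25 (T/C, transition).
Of the 6 differences, 3 transitions and 3 transversions over 25 sites: P = 3/25 = 0.120000, Q = 3/25 = 0.120000.
d = −0.5·ln(0.640000) − 0.25·ln(0.760000) = −0.5·(-0.446287) − 0.25·(-0.274437) = 0.2918.

0.2918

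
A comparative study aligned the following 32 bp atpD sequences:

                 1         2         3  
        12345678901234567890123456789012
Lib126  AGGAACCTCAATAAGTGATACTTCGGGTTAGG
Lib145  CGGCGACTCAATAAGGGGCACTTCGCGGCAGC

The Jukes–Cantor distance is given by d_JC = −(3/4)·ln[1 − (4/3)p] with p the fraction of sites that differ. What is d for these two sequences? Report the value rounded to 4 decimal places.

0.4598

Differing sites — 1:A/C; 4:A/C; 5:A/G; 6:C/A; 16:T/G; 18:A/G; 19:T/C; 26:G/C; 28:T/G; 29:T/C; 32:G/C.
p = 11/32 = 0.343750.
d = −0.75 · ln(1 − (4/3)·0.343750) = −0.75 · ln(0.541667) = −0.75 · (-0.613104) = 0.4598.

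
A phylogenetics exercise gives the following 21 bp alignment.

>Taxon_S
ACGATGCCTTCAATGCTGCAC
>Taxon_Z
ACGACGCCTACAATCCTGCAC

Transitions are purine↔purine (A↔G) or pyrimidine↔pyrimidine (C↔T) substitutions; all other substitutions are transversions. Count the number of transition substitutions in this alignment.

The sequences differ at positions 5 (T/C, transition), 10 (T/A, transversion), 15 (G/C, transversion).
Of the 3 differences, 1 transition and 2 transversions, so the answer is 1.

1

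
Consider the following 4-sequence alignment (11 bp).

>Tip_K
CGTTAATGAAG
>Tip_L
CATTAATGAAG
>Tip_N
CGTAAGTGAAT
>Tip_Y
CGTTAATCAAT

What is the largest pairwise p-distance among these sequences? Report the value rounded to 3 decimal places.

0.364

Pairwise Hamming distances:
  Tip_K vs Tip_L: 1
  Tip_K vs Tip_N: 3
  Tip_K vs Tip_Y: 2
  Tip_L vs Tip_N: 4
  Tip_L vs Tip_Y: 3
  Tip_N vs Tip_Y: 3
The largest is 4 mismatches, between Tip_L and Tip_N; p = 4/11 = 0.364.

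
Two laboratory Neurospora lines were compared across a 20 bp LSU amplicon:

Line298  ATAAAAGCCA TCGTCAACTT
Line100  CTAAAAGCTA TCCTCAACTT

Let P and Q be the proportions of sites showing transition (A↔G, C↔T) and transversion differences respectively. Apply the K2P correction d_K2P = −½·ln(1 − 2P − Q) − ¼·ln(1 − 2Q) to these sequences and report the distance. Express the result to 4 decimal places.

0.1674

The sequences differ at positions 1 (A/C, transversion), 9 (C/T, transition), 13 (G/C, transversion).
Of the 3 differences, 1 transition and 2 transversions over 20 sites: P = 1/20 = 0.050000, Q = 2/20 = 0.100000.
d = −0.5·ln(0.800000) − 0.25·ln(0.800000) = −0.5·(-0.223144) − 0.25·(-0.223144) = 0.1674.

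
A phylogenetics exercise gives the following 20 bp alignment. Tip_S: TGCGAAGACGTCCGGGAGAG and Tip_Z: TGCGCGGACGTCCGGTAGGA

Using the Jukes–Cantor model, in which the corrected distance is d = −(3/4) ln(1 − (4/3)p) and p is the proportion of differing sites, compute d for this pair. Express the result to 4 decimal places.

0.3041

The sequences differ at positions 5 (A/C), 6 (A/G), 16 (G/T), 19 (A/G), 20 (G/A).
p = 5/20 = 0.250000.
d = −0.75 · ln(1 − (4/3)·0.250000) = −0.75 · ln(0.666667) = −0.75 · (-0.405465) = 0.3041.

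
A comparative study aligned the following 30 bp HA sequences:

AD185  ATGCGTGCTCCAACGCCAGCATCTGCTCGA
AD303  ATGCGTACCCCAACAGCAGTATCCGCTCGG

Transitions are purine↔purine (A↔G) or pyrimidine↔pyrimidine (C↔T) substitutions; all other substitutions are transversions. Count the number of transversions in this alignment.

1

Mismatches occur at site 7 (G→A, transition), site 9 (T→C, transition), site 15 (G→A, transition), site 16 (C→G, transversion), site 20 (C→T, transition), site 24 (T→C, transition), site 30 (A→G, transition).
Of the 7 differences, 6 transitions and 1 transversion, so the answer is 1.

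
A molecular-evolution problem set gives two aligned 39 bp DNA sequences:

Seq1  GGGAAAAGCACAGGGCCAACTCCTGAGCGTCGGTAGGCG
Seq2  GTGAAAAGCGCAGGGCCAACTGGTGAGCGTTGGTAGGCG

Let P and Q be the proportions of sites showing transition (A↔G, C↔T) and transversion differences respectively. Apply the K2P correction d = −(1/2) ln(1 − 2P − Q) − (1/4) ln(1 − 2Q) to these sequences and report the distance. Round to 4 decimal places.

Differing sites — 2:G/T (Tv); 10:A/G (Ti); 22:C/G (Tv); 23:C/G (Tv); 31:C/T (Ti).
Of the 5 differences, 2 transitions and 3 transversions over 39 sites: P = 2/39 = 0.051282, Q = 3/39 = 0.076923.
d = −0.5·ln(0.820513) − 0.25·ln(0.846154) = −0.5·(-0.197826) − 0.25·(-0.167054) = 0.1407.

0.1407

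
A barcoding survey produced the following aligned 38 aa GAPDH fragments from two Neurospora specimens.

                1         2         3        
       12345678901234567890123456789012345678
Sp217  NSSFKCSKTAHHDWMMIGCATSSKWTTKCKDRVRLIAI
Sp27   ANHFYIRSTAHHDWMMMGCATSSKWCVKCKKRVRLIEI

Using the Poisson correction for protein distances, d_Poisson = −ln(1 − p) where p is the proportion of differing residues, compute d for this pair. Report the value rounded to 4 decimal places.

The sequences differ at positions 1 (N/A), 2 (S/N), 3 (S/H), 5 (K/Y), 6 (C/I), 7 (S/R), 8 (K/S), 17 (I/M), 26 (T/C), 27 (T/V), 31 (D/K), 37 (A/E).
p = 12/38 = 0.315789.
d = −ln(1 − 0.315789) = −ln(0.684211) = 0.3795.

0.3795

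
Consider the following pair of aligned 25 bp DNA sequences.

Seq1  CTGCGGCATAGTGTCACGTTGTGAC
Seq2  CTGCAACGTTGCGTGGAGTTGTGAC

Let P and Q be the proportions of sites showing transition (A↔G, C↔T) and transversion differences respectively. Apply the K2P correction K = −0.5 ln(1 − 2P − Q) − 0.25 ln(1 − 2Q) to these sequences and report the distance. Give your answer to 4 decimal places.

0.4356

Differing sites — 5:G/A (Ti); 6:G/A (Ti); 8:A/G (Ti); 10:A/T (Tv); 12:T/C (Ti); 15:C/G (Tv); 16:A/G (Ti); 17:C/A (Tv).
Of the 8 differences, 5 transitions and 3 transversions over 25 sites: P = 5/25 = 0.200000, Q = 3/25 = 0.120000.
d = −0.5·ln(0.480000) − 0.25·ln(0.760000) = −0.5·(-0.733969) − 0.25·(-0.274437) = 0.4356.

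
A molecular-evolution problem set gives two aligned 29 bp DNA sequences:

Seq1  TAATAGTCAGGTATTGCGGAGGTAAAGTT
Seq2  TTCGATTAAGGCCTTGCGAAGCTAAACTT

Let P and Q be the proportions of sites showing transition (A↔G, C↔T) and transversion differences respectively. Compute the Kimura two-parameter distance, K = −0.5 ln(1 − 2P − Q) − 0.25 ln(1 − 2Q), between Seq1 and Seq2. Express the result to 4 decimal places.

Mismatches occur at site 2 (A↔T, transversion), site 3 (A↔C, transversion), site 4 (T↔G, transversion), site 6 (G↔T, transversion), site 8 (C↔A, transversion), site 12 (T↔C, transition), site 13 (A↔C, transversion), site 19 (G↔A, transition), site 22 (G↔C, transversion), site 27 (G↔C, transversion).
Of the 10 differences, 2 transitions and 8 transversions over 29 sites: P = 2/29 = 0.068966, Q = 8/29 = 0.275862.
d = −0.5·ln(0.586206) − 0.25·ln(0.448276) = −0.5·(-0.534084) − 0.25·(-0.802346) = 0.4676.

0.4676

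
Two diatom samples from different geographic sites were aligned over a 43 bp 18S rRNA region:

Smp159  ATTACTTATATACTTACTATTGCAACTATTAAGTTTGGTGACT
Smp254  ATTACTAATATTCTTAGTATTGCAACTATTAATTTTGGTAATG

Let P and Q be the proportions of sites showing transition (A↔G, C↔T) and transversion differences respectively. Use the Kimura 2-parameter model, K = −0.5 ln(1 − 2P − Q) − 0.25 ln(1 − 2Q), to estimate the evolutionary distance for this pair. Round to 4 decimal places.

0.1836

Mismatches occur at site 7 (T/A, transversion), site 12 (A/T, transversion), site 17 (C/G, transversion), site 33 (G/T, transversion), site 40 (G/A, transition), site 42 (C/T, transition), site 43 (T/G, transversion).
Of the 7 differences, 2 transitions and 5 transversions over 43 sites: P = 2/43 = 0.046512, Q = 5/43 = 0.116279.
d = −0.5·ln(0.790697) − 0.25·ln(0.767442) = −0.5·(-0.234840) − 0.25·(-0.264692) = 0.1836.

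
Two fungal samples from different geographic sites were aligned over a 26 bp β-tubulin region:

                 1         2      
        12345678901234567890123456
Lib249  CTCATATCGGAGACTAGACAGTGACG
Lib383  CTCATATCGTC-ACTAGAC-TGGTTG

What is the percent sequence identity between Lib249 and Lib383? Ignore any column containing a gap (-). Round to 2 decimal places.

75.00%

Excluding the 2 gap columns leaves 24 comparable sites.
Mismatches occur at site 10 (G/T), site 11 (A/C), site 21 (G/T), site 22 (T/G), site 24 (A/T), site 25 (C/T).
18 of the 24 comparable sites match, so the percent identity is 18/24 × 100 = 75.00%.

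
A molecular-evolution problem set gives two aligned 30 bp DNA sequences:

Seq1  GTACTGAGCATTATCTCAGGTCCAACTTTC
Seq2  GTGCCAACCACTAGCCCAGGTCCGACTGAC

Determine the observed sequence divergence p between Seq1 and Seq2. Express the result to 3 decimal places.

0.333

The sequences differ at positions 3 (A/G), 5 (T/C), 6 (G/A), 8 (G/C), 11 (T/C), 14 (T/G), 16 (T/C), 24 (A/G), 28 (T/G), 29 (T/A).
There are 10 differences over 30 sites, so p = 10/30 = 0.333.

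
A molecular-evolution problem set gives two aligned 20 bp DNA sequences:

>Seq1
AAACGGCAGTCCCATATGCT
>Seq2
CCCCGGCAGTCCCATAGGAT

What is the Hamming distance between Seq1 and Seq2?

Mismatches occur at site 1 (A→C), site 2 (A→C), site 3 (A→C), site 17 (T→G), site 19 (C→A).
That gives 5 mismatches out of 20 aligned sites, so the Hamming distance is 5.

5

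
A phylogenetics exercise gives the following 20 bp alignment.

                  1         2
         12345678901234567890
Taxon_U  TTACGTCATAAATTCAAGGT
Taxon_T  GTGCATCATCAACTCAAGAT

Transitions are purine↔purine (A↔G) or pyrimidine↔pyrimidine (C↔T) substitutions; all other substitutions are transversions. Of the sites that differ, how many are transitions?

4

The sequences differ at positions 1 (T/G, transversion), 3 (A/G, transition), 5 (G/A, transition), 10 (A/C, transversion), 13 (T/C, transition), 19 (G/A, transition).
Of the 6 differences, 4 transitions and 2 transversions, so the answer is 4.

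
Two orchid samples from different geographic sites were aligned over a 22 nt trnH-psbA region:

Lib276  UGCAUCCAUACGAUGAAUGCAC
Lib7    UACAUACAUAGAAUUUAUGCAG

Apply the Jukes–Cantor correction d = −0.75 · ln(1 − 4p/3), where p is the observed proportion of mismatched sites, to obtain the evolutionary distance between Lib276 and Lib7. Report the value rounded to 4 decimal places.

Mismatches occur at site 2 (G↔A), site 6 (C↔A), site 11 (C↔G), site 12 (G↔A), site 15 (G↔U), site 16 (A↔U), site 22 (C↔G).
p = 7/22 = 0.318182.
d = −0.75 · ln(1 − (4/3)·0.318182) = −0.75 · ln(0.575757) = −0.75 · (-0.552070) = 0.4141.

0.4141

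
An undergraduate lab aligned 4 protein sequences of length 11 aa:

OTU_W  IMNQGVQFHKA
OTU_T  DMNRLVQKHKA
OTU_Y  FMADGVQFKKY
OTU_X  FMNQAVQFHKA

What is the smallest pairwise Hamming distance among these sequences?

2

Pairwise Hamming distances:
  OTU_W vs OTU_T: 4
  OTU_W vs OTU_Y: 5
  OTU_W vs OTU_X: 2
  OTU_T vs OTU_Y: 7
  OTU_T vs OTU_X: 4
  OTU_Y vs OTU_X: 5
The smallest is 2, between OTU_W and OTU_X.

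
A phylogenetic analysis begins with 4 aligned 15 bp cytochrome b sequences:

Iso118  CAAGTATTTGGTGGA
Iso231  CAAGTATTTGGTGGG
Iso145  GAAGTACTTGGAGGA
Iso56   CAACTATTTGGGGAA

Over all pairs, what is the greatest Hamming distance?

Pairwise Hamming distances:
  Iso118 vs Iso231: 1
  Iso118 vs Iso145: 3
  Iso118 vs Iso56: 3
  Iso231 vs Iso145: 4
  Iso231 vs Iso56: 4
  Iso145 vs Iso56: 5
The largest is 5, between Iso145 and Iso56.

5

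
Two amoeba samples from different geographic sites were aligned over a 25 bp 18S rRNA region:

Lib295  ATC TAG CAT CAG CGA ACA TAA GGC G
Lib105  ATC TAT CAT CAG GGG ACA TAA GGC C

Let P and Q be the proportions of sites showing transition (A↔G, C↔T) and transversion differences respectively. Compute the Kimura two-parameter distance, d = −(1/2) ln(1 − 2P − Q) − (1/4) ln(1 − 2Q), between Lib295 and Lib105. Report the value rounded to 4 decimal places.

0.1802

Mismatches occur at site 6 (G↔T, transversion), site 13 (C↔G, transversion), site 15 (A↔G, transition), site 25 (G↔C, transversion).
Of the 4 differences, 1 transition and 3 transversions over 25 sites: P = 1/25 = 0.040000, Q = 3/25 = 0.120000.
d = −0.5·ln(0.800000) − 0.25·ln(0.760000) = −0.5·(-0.223144) − 0.25·(-0.274437) = 0.1802.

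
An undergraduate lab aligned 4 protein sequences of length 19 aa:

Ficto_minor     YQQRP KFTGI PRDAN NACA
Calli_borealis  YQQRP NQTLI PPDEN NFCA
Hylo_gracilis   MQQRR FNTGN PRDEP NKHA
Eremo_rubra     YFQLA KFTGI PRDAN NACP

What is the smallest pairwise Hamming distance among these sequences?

Pairwise Hamming distances:
  Ficto_minor vs Calli_borealis: 6
  Ficto_minor vs Hylo_gracilis: 9
  Ficto_minor vs Eremo_rubra: 4
  Calli_borealis vs Hylo_gracilis: 10
  Calli_borealis vs Eremo_rubra: 10
  Hylo_gracilis vs Eremo_rubra: 12
The smallest is 4, between Ficto_minor and Eremo_rubra.

4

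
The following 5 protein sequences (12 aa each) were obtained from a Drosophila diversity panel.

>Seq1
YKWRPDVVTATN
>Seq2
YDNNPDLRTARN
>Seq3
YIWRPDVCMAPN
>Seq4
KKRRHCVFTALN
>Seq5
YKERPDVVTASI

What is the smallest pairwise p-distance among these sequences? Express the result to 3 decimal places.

0.250

Pairwise Hamming distances:
  Seq1 vs Seq2: 6
  Seq1 vs Seq3: 4
  Seq1 vs Seq4: 6
  Seq1 vs Seq5: 3
  Seq2 vs Seq3: 7
  Seq2 vs Seq4: 9
  Seq2 vs Seq5: 7
  Seq3 vs Seq4: 8
  Seq3 vs Seq5: 6
  Seq4 vs Seq5: 7
The smallest is 3 mismatches, between Seq1 and Seq5; p = 3/12 = 0.250.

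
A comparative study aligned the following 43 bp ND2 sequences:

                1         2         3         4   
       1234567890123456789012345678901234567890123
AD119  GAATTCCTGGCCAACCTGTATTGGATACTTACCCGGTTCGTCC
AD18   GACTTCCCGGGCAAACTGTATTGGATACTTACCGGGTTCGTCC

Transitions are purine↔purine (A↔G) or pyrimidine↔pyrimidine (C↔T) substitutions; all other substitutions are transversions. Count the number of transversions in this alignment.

The sequences differ at positions 3 (A/C, transversion), 8 (T/C, transition), 11 (C/G, transversion), 15 (C/A, transversion), 34 (C/G, transversion).
Of the 5 differences, 1 transition and 4 transversions, so the answer is 4.

4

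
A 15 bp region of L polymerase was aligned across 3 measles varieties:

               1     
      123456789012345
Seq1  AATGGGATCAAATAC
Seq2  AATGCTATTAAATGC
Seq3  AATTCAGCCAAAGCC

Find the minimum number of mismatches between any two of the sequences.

4

Pairwise Hamming distances:
  Seq1 vs Seq2: 4
  Seq1 vs Seq3: 7
  Seq2 vs Seq3: 7
The smallest is 4, between Seq1 and Seq2.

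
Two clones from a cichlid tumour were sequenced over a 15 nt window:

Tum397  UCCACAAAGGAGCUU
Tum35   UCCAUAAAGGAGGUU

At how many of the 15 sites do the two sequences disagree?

2

Differing sites — 5:C/U; 13:C/G.
That gives 2 mismatches out of 15 aligned sites, so the Hamming distance is 2.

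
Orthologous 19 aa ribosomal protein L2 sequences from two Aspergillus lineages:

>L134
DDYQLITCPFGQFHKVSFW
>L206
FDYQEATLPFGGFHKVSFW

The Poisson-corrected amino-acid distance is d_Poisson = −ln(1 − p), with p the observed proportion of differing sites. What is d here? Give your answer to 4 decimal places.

Mismatches occur at site 1 (D→F), site 5 (L→E), site 6 (I→A), site 8 (C→L), site 12 (Q→G).
p = 5/19 = 0.263158.
d = −ln(1 − 0.263158) = −ln(0.736842) = 0.3054.

0.3054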